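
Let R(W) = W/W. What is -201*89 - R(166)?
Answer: -17890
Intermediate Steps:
R(W) = 1
-201*89 - R(166) = -201*89 - 1*1 = -17889 - 1 = -17890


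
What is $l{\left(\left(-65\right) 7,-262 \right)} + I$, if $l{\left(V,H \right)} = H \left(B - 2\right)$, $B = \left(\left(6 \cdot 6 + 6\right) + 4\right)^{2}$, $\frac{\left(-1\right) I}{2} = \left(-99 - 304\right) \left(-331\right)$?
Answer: $-820654$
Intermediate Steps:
$I = -266786$ ($I = - 2 \left(-99 - 304\right) \left(-331\right) = - 2 \left(\left(-403\right) \left(-331\right)\right) = \left(-2\right) 133393 = -266786$)
$B = 2116$ ($B = \left(\left(36 + 6\right) + 4\right)^{2} = \left(42 + 4\right)^{2} = 46^{2} = 2116$)
$l{\left(V,H \right)} = 2114 H$ ($l{\left(V,H \right)} = H \left(2116 - 2\right) = H 2114 = 2114 H$)
$l{\left(\left(-65\right) 7,-262 \right)} + I = 2114 \left(-262\right) - 266786 = -553868 - 266786 = -820654$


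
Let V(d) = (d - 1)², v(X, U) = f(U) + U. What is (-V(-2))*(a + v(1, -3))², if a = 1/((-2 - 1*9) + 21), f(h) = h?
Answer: -31329/100 ≈ -313.29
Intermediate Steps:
v(X, U) = 2*U (v(X, U) = U + U = 2*U)
V(d) = (-1 + d)²
a = ⅒ (a = 1/((-2 - 9) + 21) = 1/(-11 + 21) = 1/10 = ⅒ ≈ 0.10000)
(-V(-2))*(a + v(1, -3))² = (-(-1 - 2)²)*(⅒ + 2*(-3))² = (-1*(-3)²)*(⅒ - 6)² = (-1*9)*(-59/10)² = -9*3481/100 = -31329/100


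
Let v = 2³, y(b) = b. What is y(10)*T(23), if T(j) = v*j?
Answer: 1840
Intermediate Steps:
v = 8
T(j) = 8*j
y(10)*T(23) = 10*(8*23) = 10*184 = 1840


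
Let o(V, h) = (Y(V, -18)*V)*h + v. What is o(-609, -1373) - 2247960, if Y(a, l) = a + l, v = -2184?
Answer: -526520583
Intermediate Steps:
o(V, h) = -2184 + V*h*(-18 + V) (o(V, h) = ((V - 18)*V)*h - 2184 = ((-18 + V)*V)*h - 2184 = (V*(-18 + V))*h - 2184 = V*h*(-18 + V) - 2184 = -2184 + V*h*(-18 + V))
o(-609, -1373) - 2247960 = (-2184 - 609*(-1373)*(-18 - 609)) - 2247960 = (-2184 - 609*(-1373)*(-627)) - 2247960 = (-2184 - 524270439) - 2247960 = -524272623 - 2247960 = -526520583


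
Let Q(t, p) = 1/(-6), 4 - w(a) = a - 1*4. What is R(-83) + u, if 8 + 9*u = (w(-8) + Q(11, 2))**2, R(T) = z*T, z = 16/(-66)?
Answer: 167819/3564 ≈ 47.087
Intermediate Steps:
w(a) = 8 - a (w(a) = 4 - (a - 1*4) = 4 - (a - 4) = 4 - (-4 + a) = 4 + (4 - a) = 8 - a)
z = -8/33 (z = 16*(-1/66) = -8/33 ≈ -0.24242)
Q(t, p) = -1/6 (Q(t, p) = 1*(-1/6) = -1/6)
R(T) = -8*T/33
u = 8737/324 (u = -8/9 + ((8 - 1*(-8)) - 1/6)**2/9 = -8/9 + ((8 + 8) - 1/6)**2/9 = -8/9 + (16 - 1/6)**2/9 = -8/9 + (95/6)**2/9 = -8/9 + (1/9)*(9025/36) = -8/9 + 9025/324 = 8737/324 ≈ 26.966)
R(-83) + u = -8/33*(-83) + 8737/324 = 664/33 + 8737/324 = 167819/3564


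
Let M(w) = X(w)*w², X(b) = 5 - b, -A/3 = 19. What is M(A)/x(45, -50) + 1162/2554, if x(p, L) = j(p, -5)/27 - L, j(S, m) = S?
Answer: 24896743/6385 ≈ 3899.3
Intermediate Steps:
A = -57 (A = -3*19 = -57)
x(p, L) = -L + p/27 (x(p, L) = p/27 - L = -L + p/27)
M(w) = w²*(5 - w) (M(w) = (5 - w)*w² = w²*(5 - w))
M(A)/x(45, -50) + 1162/2554 = ((-57)²*(5 - 1*(-57)))/(-1*(-50) + (1/27)*45) + 1162/2554 = (3249*(5 + 57))/(50 + 5/3) + 1162*(1/2554) = (3249*62)/(155/3) + 581/1277 = 201438*(3/155) + 581/1277 = 19494/5 + 581/1277 = 24896743/6385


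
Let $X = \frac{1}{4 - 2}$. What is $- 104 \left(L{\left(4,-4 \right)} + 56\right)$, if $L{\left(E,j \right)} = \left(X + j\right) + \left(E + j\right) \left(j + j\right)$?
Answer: $-5460$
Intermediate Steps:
$X = \frac{1}{2} \approx 0.5$
$L{\left(E,j \right)} = \frac{1}{2} + j + 2 j \left(E + j\right)$ ($L{\left(E,j \right)} = \left(\frac{1}{2} + j\right) + \left(E + j\right) \left(j + j\right) = \left(\frac{1}{2} + j\right) + \left(E + j\right) 2 j = \left(\frac{1}{2} + j\right) + 2 j \left(E + j\right) = \frac{1}{2} + j + 2 j \left(E + j\right)$)
$- 104 \left(L{\left(4,-4 \right)} + 56\right) = - 104 \left(\left(\frac{1}{2} - 4 + 2 \left(-4\right)^{2} + 2 \cdot 4 \left(-4\right)\right) + 56\right) = - 104 \left(\left(\frac{1}{2} - 4 + 2 \cdot 16 - 32\right) + 56\right) = - 104 \left(\left(\frac{1}{2} - 4 + 32 - 32\right) + 56\right) = - 104 \left(- \frac{7}{2} + 56\right) = \left(-104\right) \frac{105}{2} = -5460$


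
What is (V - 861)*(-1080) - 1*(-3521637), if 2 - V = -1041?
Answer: 3325077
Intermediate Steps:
V = 1043 (V = 2 - 1*(-1041) = 2 + 1041 = 1043)
(V - 861)*(-1080) - 1*(-3521637) = (1043 - 861)*(-1080) - 1*(-3521637) = 182*(-1080) + 3521637 = -196560 + 3521637 = 3325077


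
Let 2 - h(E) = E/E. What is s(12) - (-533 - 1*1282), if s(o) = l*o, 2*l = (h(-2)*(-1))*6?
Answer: 1779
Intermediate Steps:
h(E) = 1 (h(E) = 2 - E/E = 2 - 1*1 = 2 - 1 = 1)
l = -3 (l = ((1*(-1))*6)/2 = (-1*6)/2 = (½)*(-6) = -3)
s(o) = -3*o
s(12) - (-533 - 1*1282) = -3*12 - (-533 - 1*1282) = -36 - (-533 - 1282) = -36 - 1*(-1815) = -36 + 1815 = 1779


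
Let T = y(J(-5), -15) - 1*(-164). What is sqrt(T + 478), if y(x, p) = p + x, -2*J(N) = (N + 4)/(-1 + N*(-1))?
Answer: sqrt(10034)/4 ≈ 25.042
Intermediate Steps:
J(N) = -(4 + N)/(2*(-1 - N)) (J(N) = -(N + 4)/(2*(-1 + N*(-1))) = -(4 + N)/(2*(-1 - N)))
T = 1193/8 (T = (-15 + (4 - 5)/(2*(1 - 5))) - 1*(-164) = (-15 + (1/2)*(-1)/(-4)) + 164 = (-15 + (1/2)*(-1/4)*(-1)) + 164 = (-15 + 1/8) + 164 = -119/8 + 164 = 1193/8 ≈ 149.13)
sqrt(T + 478) = sqrt(1193/8 + 478) = sqrt(5017/8) = sqrt(10034)/4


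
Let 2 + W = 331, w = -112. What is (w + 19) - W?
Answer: -422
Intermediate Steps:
W = 329 (W = -2 + 331 = 329)
(w + 19) - W = (-112 + 19) - 1*329 = -93 - 329 = -422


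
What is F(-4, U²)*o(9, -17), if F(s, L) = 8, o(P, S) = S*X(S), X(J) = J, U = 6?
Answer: 2312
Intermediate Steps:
o(P, S) = S² (o(P, S) = S*S = S²)
F(-4, U²)*o(9, -17) = 8*(-17)² = 8*289 = 2312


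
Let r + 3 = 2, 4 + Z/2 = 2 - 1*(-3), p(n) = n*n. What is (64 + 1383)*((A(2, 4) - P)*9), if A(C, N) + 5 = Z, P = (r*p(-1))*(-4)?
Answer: -91161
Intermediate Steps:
p(n) = n²
Z = 2 (Z = -8 + 2*(2 - 1*(-3)) = -8 + 2*(2 + 3) = -8 + 2*5 = -8 + 10 = 2)
r = -1 (r = -3 + 2 = -1)
P = 4 (P = -1*(-1)²*(-4) = -1*1*(-4) = -1*(-4) = 4)
A(C, N) = -3 (A(C, N) = -5 + 2 = -3)
(64 + 1383)*((A(2, 4) - P)*9) = (64 + 1383)*((-3 - 1*4)*9) = 1447*((-3 - 4)*9) = 1447*(-7*9) = 1447*(-63) = -91161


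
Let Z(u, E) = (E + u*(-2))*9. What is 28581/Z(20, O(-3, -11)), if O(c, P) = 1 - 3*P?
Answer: -9527/18 ≈ -529.28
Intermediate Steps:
Z(u, E) = -18*u + 9*E (Z(u, E) = (E - 2*u)*9 = -18*u + 9*E)
28581/Z(20, O(-3, -11)) = 28581/(-18*20 + 9*(1 - 3*(-11))) = 28581/(-360 + 9*(1 + 33)) = 28581/(-360 + 9*34) = 28581/(-360 + 306) = 28581/(-54) = 28581*(-1/54) = -9527/18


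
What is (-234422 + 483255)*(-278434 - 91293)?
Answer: -92000278591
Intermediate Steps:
(-234422 + 483255)*(-278434 - 91293) = 248833*(-369727) = -92000278591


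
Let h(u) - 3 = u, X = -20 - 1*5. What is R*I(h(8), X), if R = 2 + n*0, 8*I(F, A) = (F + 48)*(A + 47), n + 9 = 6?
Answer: 649/2 ≈ 324.50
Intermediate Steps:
n = -3 (n = -9 + 6 = -3)
X = -25 (X = -20 - 5 = -25)
h(u) = 3 + u
I(F, A) = (47 + A)*(48 + F)/8 (I(F, A) = ((F + 48)*(A + 47))/8 = ((48 + F)*(47 + A))/8 = ((47 + A)*(48 + F))/8 = (47 + A)*(48 + F)/8)
R = 2 (R = 2 - 3*0 = 2 + 0 = 2)
R*I(h(8), X) = 2*(282 + 6*(-25) + 47*(3 + 8)/8 + (1/8)*(-25)*(3 + 8)) = 2*(282 - 150 + (47/8)*11 + (1/8)*(-25)*11) = 2*(282 - 150 + 517/8 - 275/8) = 2*(649/4) = 649/2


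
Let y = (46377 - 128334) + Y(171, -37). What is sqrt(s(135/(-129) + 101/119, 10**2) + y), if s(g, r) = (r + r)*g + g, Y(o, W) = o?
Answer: 3*I*sqrt(238055560862)/5117 ≈ 286.05*I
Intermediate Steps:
y = -81786 (y = (46377 - 128334) + 171 = -81957 + 171 = -81786)
s(g, r) = g + 2*g*r (s(g, r) = (2*r)*g + g = 2*g*r + g = g + 2*g*r)
sqrt(s(135/(-129) + 101/119, 10**2) + y) = sqrt((135/(-129) + 101/119)*(1 + 2*10**2) - 81786) = sqrt((135*(-1/129) + 101*(1/119))*(1 + 2*100) - 81786) = sqrt((-45/43 + 101/119)*(1 + 200) - 81786) = sqrt(-1012/5117*201 - 81786) = sqrt(-203412/5117 - 81786) = sqrt(-418702374/5117) = 3*I*sqrt(238055560862)/5117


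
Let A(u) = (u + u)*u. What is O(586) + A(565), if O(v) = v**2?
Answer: 981846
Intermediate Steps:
A(u) = 2*u**2 (A(u) = (2*u)*u = 2*u**2)
O(586) + A(565) = 586**2 + 2*565**2 = 343396 + 2*319225 = 343396 + 638450 = 981846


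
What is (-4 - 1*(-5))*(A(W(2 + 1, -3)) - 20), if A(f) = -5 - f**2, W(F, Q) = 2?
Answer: -29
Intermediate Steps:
(-4 - 1*(-5))*(A(W(2 + 1, -3)) - 20) = (-4 - 1*(-5))*((-5 - 1*2**2) - 20) = (-4 + 5)*((-5 - 1*4) - 20) = 1*((-5 - 4) - 20) = 1*(-9 - 20) = 1*(-29) = -29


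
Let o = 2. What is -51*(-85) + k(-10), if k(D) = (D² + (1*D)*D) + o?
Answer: 4537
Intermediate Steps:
k(D) = 2 + 2*D² (k(D) = (D² + (1*D)*D) + 2 = (D² + D*D) + 2 = (D² + D²) + 2 = 2*D² + 2 = 2 + 2*D²)
-51*(-85) + k(-10) = -51*(-85) + (2 + 2*(-10)²) = 4335 + (2 + 2*100) = 4335 + (2 + 200) = 4335 + 202 = 4537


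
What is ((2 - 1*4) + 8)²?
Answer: 36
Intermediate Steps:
((2 - 1*4) + 8)² = ((2 - 4) + 8)² = (-2 + 8)² = 6² = 36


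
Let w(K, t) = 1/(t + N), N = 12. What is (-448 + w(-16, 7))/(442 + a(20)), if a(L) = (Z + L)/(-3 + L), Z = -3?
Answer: -8511/8417 ≈ -1.0112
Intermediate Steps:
w(K, t) = 1/(12 + t) (w(K, t) = 1/(t + 12) = 1/(12 + t))
a(L) = 1 (a(L) = (-3 + L)/(-3 + L) = 1)
(-448 + w(-16, 7))/(442 + a(20)) = (-448 + 1/(12 + 7))/(442 + 1) = (-448 + 1/19)/443 = (-448 + 1/19)*(1/443) = -8511/19*1/443 = -8511/8417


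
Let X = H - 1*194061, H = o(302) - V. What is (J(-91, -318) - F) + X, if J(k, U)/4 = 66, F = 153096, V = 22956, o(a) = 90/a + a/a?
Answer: -55847003/151 ≈ -3.6985e+5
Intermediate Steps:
o(a) = 1 + 90/a (o(a) = 90/a + 1 = 1 + 90/a)
H = -3466160/151 (H = (90 + 302)/302 - 1*22956 = (1/302)*392 - 22956 = 196/151 - 22956 = -3466160/151 ≈ -22955.)
X = -32769371/151 (X = -3466160/151 - 1*194061 = -3466160/151 - 194061 = -32769371/151 ≈ -2.1702e+5)
J(k, U) = 264 (J(k, U) = 4*66 = 264)
(J(-91, -318) - F) + X = (264 - 1*153096) - 32769371/151 = (264 - 153096) - 32769371/151 = -152832 - 32769371/151 = -55847003/151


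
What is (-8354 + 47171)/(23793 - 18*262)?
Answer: 12939/6359 ≈ 2.0348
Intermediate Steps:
(-8354 + 47171)/(23793 - 18*262) = 38817/(23793 - 4716) = 38817/19077 = 38817*(1/19077) = 12939/6359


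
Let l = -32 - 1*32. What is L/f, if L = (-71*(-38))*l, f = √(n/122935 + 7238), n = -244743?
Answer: -2432*√206725726805/544739 ≈ -2029.9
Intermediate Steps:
l = -64 (l = -32 - 32 = -64)
f = √206725726805/5345 (f = √(-244743/122935 + 7238) = √(-244743*1/122935 + 7238) = √(-10641/5345 + 7238) = √(38676469/5345) = √206725726805/5345 ≈ 85.065)
L = -172672 (L = -71*(-38)*(-64) = 2698*(-64) = -172672)
L/f = -172672*√206725726805/38676469 = -2432*√206725726805/544739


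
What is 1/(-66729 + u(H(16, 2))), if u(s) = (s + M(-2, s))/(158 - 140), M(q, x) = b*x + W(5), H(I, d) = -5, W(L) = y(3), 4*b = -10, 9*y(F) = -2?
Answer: -324/21620065 ≈ -1.4986e-5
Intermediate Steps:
y(F) = -2/9 (y(F) = (1/9)*(-2) = -2/9)
b = -5/2 (b = (1/4)*(-10) = -5/2 ≈ -2.5000)
W(L) = -2/9
M(q, x) = -2/9 - 5*x/2 (M(q, x) = -5*x/2 - 2/9 = -2/9 - 5*x/2)
u(s) = -1/81 - s/12 (u(s) = (s + (-2/9 - 5*s/2))/(158 - 140) = (-2/9 - 3*s/2)/18 = (-2/9 - 3*s/2)*(1/18) = -1/81 - s/12)
1/(-66729 + u(H(16, 2))) = 1/(-66729 + (-1/81 - 1/12*(-5))) = 1/(-66729 + (-1/81 + 5/12)) = 1/(-66729 + 131/324) = 1/(-21620065/324) = -324/21620065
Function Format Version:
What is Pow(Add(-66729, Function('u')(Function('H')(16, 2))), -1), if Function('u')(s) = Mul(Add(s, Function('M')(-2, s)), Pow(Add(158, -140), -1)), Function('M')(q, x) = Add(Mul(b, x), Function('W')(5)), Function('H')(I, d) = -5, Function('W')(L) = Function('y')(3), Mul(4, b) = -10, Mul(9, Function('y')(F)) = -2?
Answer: Rational(-324, 21620065) ≈ -1.4986e-5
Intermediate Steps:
Function('y')(F) = Rational(-2, 9) (Function('y')(F) = Mul(Rational(1, 9), -2) = Rational(-2, 9))
b = Rational(-5, 2) (b = Mul(Rational(1, 4), -10) = Rational(-5, 2) ≈ -2.5000)
Function('W')(L) = Rational(-2, 9)
Function('M')(q, x) = Add(Rational(-2, 9), Mul(Rational(-5, 2), x)) (Function('M')(q, x) = Add(Mul(Rational(-5, 2), x), Rational(-2, 9)) = Add(Rational(-2, 9), Mul(Rational(-5, 2), x)))
Function('u')(s) = Add(Rational(-1, 81), Mul(Rational(-1, 12), s)) (Function('u')(s) = Mul(Add(s, Add(Rational(-2, 9), Mul(Rational(-5, 2), s))), Pow(Add(158, -140), -1)) = Mul(Add(Rational(-2, 9), Mul(Rational(-3, 2), s)), Pow(18, -1)) = Mul(Add(Rational(-2, 9), Mul(Rational(-3, 2), s)), Rational(1, 18)) = Add(Rational(-1, 81), Mul(Rational(-1, 12), s)))
Pow(Add(-66729, Function('u')(Function('H')(16, 2))), -1) = Pow(Add(-66729, Add(Rational(-1, 81), Mul(Rational(-1, 12), -5))), -1) = Pow(Add(-66729, Add(Rational(-1, 81), Rational(5, 12))), -1) = Pow(Add(-66729, Rational(131, 324)), -1) = Pow(Rational(-21620065, 324), -1) = Rational(-324, 21620065)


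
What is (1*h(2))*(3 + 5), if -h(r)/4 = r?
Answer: -64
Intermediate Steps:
h(r) = -4*r
(1*h(2))*(3 + 5) = (1*(-4*2))*(3 + 5) = (1*(-8))*8 = -8*8 = -64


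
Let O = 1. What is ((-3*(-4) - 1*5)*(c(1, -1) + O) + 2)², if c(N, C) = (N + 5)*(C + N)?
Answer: 81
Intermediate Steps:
c(N, C) = (5 + N)*(C + N)
((-3*(-4) - 1*5)*(c(1, -1) + O) + 2)² = ((-3*(-4) - 1*5)*((1² + 5*(-1) + 5*1 - 1*1) + 1) + 2)² = ((12 - 5)*((1 - 5 + 5 - 1) + 1) + 2)² = (7*(0 + 1) + 2)² = (7*1 + 2)² = (7 + 2)² = 9² = 81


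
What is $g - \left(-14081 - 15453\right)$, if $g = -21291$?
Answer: $8243$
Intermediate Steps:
$g - \left(-14081 - 15453\right) = -21291 - \left(-14081 - 15453\right) = -21291 - -29534 = -21291 + 29534 = 8243$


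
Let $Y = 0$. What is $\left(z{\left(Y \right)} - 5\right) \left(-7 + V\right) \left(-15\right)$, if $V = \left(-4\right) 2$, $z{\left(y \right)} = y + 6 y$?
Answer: $-1125$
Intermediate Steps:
$z{\left(y \right)} = 7 y$
$V = -8$
$\left(z{\left(Y \right)} - 5\right) \left(-7 + V\right) \left(-15\right) = \left(7 \cdot 0 - 5\right) \left(-7 - 8\right) \left(-15\right) = \left(0 - 5\right) \left(-15\right) \left(-15\right) = \left(-5\right) \left(-15\right) \left(-15\right) = 75 \left(-15\right) = -1125$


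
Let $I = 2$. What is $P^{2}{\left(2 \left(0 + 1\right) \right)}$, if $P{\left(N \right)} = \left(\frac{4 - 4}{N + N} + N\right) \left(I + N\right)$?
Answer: $64$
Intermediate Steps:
$P{\left(N \right)} = N \left(2 + N\right)$ ($P{\left(N \right)} = \left(\frac{4 - 4}{N + N} + N\right) \left(2 + N\right) = \left(\frac{0}{2 N} + N\right) \left(2 + N\right) = \left(0 \frac{1}{2 N} + N\right) \left(2 + N\right) = \left(0 + N\right) \left(2 + N\right) = N \left(2 + N\right)$)
$P^{2}{\left(2 \left(0 + 1\right) \right)} = \left(2 \left(0 + 1\right) \left(2 + 2 \left(0 + 1\right)\right)\right)^{2} = \left(2 \cdot 1 \left(2 + 2 \cdot 1\right)\right)^{2} = \left(2 \left(2 + 2\right)\right)^{2} = \left(2 \cdot 4\right)^{2} = 8^{2} = 64$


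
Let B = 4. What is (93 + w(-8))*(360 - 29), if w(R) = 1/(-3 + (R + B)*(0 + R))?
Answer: 893038/29 ≈ 30794.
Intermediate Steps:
w(R) = 1/(-3 + R*(4 + R)) (w(R) = 1/(-3 + (R + 4)*(0 + R)) = 1/(-3 + (4 + R)*R) = 1/(-3 + R*(4 + R)))
(93 + w(-8))*(360 - 29) = (93 + 1/(-3 + (-8)² + 4*(-8)))*(360 - 29) = (93 + 1/(-3 + 64 - 32))*331 = (93 + 1/29)*331 = (2698/29)*331 = 893038/29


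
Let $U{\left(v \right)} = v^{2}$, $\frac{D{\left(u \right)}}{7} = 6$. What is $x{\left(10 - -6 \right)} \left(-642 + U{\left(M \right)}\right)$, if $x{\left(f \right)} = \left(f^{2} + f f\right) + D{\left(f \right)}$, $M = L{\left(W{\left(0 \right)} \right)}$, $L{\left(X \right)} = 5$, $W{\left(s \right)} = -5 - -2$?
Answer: $-341818$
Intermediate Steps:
$D{\left(u \right)} = 42$ ($D{\left(u \right)} = 7 \cdot 6 = 42$)
$W{\left(s \right)} = -3$ ($W{\left(s \right)} = -5 + 2 = -3$)
$M = 5$
$x{\left(f \right)} = 42 + 2 f^{2}$ ($x{\left(f \right)} = \left(f^{2} + f f\right) + 42 = \left(f^{2} + f^{2}\right) + 42 = 2 f^{2} + 42 = 42 + 2 f^{2}$)
$x{\left(10 - -6 \right)} \left(-642 + U{\left(M \right)}\right) = \left(42 + 2 \left(10 - -6\right)^{2}\right) \left(-642 + 5^{2}\right) = \left(42 + 2 \left(10 + 6\right)^{2}\right) \left(-642 + 25\right) = \left(42 + 2 \cdot 16^{2}\right) \left(-617\right) = \left(42 + 2 \cdot 256\right) \left(-617\right) = \left(42 + 512\right) \left(-617\right) = 554 \left(-617\right) = -341818$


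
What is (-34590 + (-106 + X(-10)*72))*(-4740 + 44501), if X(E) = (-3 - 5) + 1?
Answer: -1399587200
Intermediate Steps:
X(E) = -7 (X(E) = -8 + 1 = -7)
(-34590 + (-106 + X(-10)*72))*(-4740 + 44501) = (-34590 + (-106 - 7*72))*(-4740 + 44501) = (-34590 + (-106 - 504))*39761 = (-34590 - 610)*39761 = -35200*39761 = -1399587200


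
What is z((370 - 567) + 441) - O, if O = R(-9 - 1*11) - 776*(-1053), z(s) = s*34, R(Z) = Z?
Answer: -808812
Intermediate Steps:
z(s) = 34*s
O = 817108 (O = (-9 - 1*11) - 776*(-1053) = (-9 - 11) + 817128 = -20 + 817128 = 817108)
z((370 - 567) + 441) - O = 34*((370 - 567) + 441) - 1*817108 = 34*(-197 + 441) - 817108 = 34*244 - 817108 = 8296 - 817108 = -808812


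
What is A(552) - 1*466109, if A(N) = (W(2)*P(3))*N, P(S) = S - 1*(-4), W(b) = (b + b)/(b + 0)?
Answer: -458381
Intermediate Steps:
W(b) = 2 (W(b) = (2*b)/b = 2)
P(S) = 4 + S (P(S) = S + 4 = 4 + S)
A(N) = 14*N (A(N) = (2*(4 + 3))*N = (2*7)*N = 14*N)
A(552) - 1*466109 = 14*552 - 1*466109 = 7728 - 466109 = -458381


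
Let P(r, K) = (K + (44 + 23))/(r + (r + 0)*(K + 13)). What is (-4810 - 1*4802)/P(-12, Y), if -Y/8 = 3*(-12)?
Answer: 34833888/355 ≈ 98124.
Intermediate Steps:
Y = 288 (Y = -24*(-12) = -8*(-36) = 288)
P(r, K) = (67 + K)/(r + r*(13 + K)) (P(r, K) = (K + 67)/(r + r*(13 + K)) = (67 + K)/(r + r*(13 + K)))
(-4810 - 1*4802)/P(-12, Y) = (-4810 - 1*4802)/(((67 + 288)/((-12)*(14 + 288)))) = (-4810 - 4802)/((-1/12*355/302)) = -9612/((-1/12*1/302*355)) = -9612/(-355/3624) = -9612*(-3624/355) = 34833888/355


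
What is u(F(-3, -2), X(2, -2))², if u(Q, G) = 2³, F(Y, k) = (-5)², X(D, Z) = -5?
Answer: 64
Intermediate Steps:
F(Y, k) = 25
u(Q, G) = 8
u(F(-3, -2), X(2, -2))² = 8² = 64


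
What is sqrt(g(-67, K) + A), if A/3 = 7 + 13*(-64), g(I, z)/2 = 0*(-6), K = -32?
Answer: 15*I*sqrt(11) ≈ 49.749*I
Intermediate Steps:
g(I, z) = 0 (g(I, z) = 2*(0*(-6)) = 2*0 = 0)
A = -2475 (A = 3*(7 + 13*(-64)) = 3*(7 - 832) = 3*(-825) = -2475)
sqrt(g(-67, K) + A) = sqrt(0 - 2475) = sqrt(-2475) = 15*I*sqrt(11)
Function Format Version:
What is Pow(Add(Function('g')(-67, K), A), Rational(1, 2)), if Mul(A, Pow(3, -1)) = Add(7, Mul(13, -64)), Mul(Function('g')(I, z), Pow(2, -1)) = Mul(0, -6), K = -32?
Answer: Mul(15, I, Pow(11, Rational(1, 2))) ≈ Mul(49.749, I)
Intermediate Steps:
Function('g')(I, z) = 0 (Function('g')(I, z) = Mul(2, Mul(0, -6)) = Mul(2, 0) = 0)
A = -2475 (A = Mul(3, Add(7, Mul(13, -64))) = Mul(3, Add(7, -832)) = Mul(3, -825) = -2475)
Pow(Add(Function('g')(-67, K), A), Rational(1, 2)) = Pow(Add(0, -2475), Rational(1, 2)) = Pow(-2475, Rational(1, 2)) = Mul(15, I, Pow(11, Rational(1, 2)))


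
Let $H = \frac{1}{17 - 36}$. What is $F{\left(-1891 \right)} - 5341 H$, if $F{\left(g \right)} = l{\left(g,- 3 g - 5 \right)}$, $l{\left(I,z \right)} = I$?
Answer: $- \frac{30588}{19} \approx -1609.9$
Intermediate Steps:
$F{\left(g \right)} = g$
$H = - \frac{1}{19}$ ($H = \frac{1}{-19} = - \frac{1}{19} \approx -0.052632$)
$F{\left(-1891 \right)} - 5341 H = -1891 - - \frac{5341}{19} = -1891 + \frac{5341}{19} = - \frac{30588}{19}$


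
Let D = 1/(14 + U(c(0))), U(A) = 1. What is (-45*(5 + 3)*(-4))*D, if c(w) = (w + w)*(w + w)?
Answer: 96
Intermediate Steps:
c(w) = 4*w² (c(w) = (2*w)*(2*w) = 4*w²)
D = 1/15 (D = 1/(14 + 1) = 1/15 ≈ 0.066667)
(-45*(5 + 3)*(-4))*D = -45*(5 + 3)*(-4)*(1/15) = -360*(-4)*(1/15) = -45*(-32)*(1/15) = 1440*(1/15) = 96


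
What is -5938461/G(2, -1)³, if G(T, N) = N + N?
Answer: 5938461/8 ≈ 7.4231e+5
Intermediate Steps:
G(T, N) = 2*N
-5938461/G(2, -1)³ = -5938461/((2*(-1))³) = -5938461/((-2)³) = -5938461/(-8) = -5938461*(-⅛) = 5938461/8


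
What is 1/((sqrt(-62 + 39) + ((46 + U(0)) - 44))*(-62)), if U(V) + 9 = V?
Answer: 7/4464 + I*sqrt(23)/4464 ≈ 0.0015681 + 0.0010743*I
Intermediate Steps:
U(V) = -9 + V
1/((sqrt(-62 + 39) + ((46 + U(0)) - 44))*(-62)) = 1/((sqrt(-62 + 39) + ((46 + (-9 + 0)) - 44))*(-62)) = 1/((sqrt(-23) + ((46 - 9) - 44))*(-62)) = 1/((I*sqrt(23) + (37 - 44))*(-62)) = 1/((I*sqrt(23) - 7)*(-62)) = 1/((-7 + I*sqrt(23))*(-62)) = 1/(434 - 62*I*sqrt(23))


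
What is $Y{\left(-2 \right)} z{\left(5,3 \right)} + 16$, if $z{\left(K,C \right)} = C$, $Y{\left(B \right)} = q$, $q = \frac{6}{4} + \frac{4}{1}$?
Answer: $\frac{65}{2} \approx 32.5$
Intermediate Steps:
$q = \frac{11}{2}$ ($q = 6 \cdot \frac{1}{4} + 4 \cdot 1 = \frac{3}{2} + 4 = \frac{11}{2} \approx 5.5$)
$Y{\left(B \right)} = \frac{11}{2}$
$Y{\left(-2 \right)} z{\left(5,3 \right)} + 16 = \frac{11}{2} \cdot 3 + 16 = \frac{33}{2} + 16 = \frac{65}{2}$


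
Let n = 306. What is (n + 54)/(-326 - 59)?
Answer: -72/77 ≈ -0.93507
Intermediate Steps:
(n + 54)/(-326 - 59) = (306 + 54)/(-326 - 59) = 360/(-385) = 360*(-1/385) = -72/77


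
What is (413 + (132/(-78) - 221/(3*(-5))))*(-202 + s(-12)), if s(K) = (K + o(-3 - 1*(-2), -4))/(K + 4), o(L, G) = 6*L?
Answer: -33189661/390 ≈ -85102.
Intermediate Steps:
s(K) = (-6 + K)/(4 + K) (s(K) = (K + 6*(-3 - 1*(-2)))/(K + 4) = (K + 6*(-3 + 2))/(4 + K) = (K + 6*(-1))/(4 + K) = (K - 6)/(4 + K) = (-6 + K)/(4 + K))
(413 + (132/(-78) - 221/(3*(-5))))*(-202 + s(-12)) = (413 + (132/(-78) - 221/(3*(-5))))*(-202 + (-6 - 12)/(4 - 12)) = (413 + (132*(-1/78) - 221/(-15)))*(-202 - 18/(-8)) = (413 + (-22/13 - 221*(-1/15)))*(-202 - 1/8*(-18)) = (413 + (-22/13 + 221/15))*(-202 + 9/4) = (413 + 2543/195)*(-799/4) = (83078/195)*(-799/4) = -33189661/390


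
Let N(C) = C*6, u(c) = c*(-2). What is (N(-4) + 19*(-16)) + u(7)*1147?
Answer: -16386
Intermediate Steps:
u(c) = -2*c
N(C) = 6*C
(N(-4) + 19*(-16)) + u(7)*1147 = (6*(-4) + 19*(-16)) - 2*7*1147 = (-24 - 304) - 14*1147 = -328 - 16058 = -16386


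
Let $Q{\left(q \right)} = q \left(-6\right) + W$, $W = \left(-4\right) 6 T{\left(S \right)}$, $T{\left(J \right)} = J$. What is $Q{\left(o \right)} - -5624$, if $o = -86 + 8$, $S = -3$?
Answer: $6164$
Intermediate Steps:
$o = -78$
$W = 72$ ($W = \left(-4\right) 6 \left(-3\right) = \left(-24\right) \left(-3\right) = 72$)
$Q{\left(q \right)} = 72 - 6 q$ ($Q{\left(q \right)} = q \left(-6\right) + 72 = - 6 q + 72 = 72 - 6 q$)
$Q{\left(o \right)} - -5624 = \left(72 - -468\right) - -5624 = \left(72 + 468\right) + 5624 = 540 + 5624 = 6164$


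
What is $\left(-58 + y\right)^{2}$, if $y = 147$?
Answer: $7921$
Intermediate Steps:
$\left(-58 + y\right)^{2} = \left(-58 + 147\right)^{2} = 89^{2} = 7921$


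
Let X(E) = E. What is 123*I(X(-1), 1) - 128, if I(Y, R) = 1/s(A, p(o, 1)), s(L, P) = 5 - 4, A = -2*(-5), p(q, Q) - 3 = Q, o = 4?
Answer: -5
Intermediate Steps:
p(q, Q) = 3 + Q
A = 10
s(L, P) = 1
I(Y, R) = 1 (I(Y, R) = 1/1 = 1)
123*I(X(-1), 1) - 128 = 123*1 - 128 = 123 - 128 = -5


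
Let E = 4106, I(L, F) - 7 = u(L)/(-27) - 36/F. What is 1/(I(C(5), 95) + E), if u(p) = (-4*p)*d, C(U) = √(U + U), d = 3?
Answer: 3006428805/12364300952681 - 324900*√10/12364300952681 ≈ 0.00024307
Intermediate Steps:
C(U) = √2*√U (C(U) = √(2*U) = √2*√U)
u(p) = -12*p (u(p) = -4*p*3 = -12*p)
I(L, F) = 7 - 36/F + 4*L/9 (I(L, F) = 7 + (-12*L/(-27) - 36/F) = 7 + (-12*L*(-1/27) - 36/F) = 7 + (4*L/9 - 36/F) = 7 + (-36/F + 4*L/9) = 7 - 36/F + 4*L/9)
1/(I(C(5), 95) + E) = 1/((7 - 36/95 + 4*(√2*√5)/9) + 4106) = 1/((7 - 36*1/95 + 4*√10/9) + 4106) = 1/((7 - 36/95 + 4*√10/9) + 4106) = 1/((629/95 + 4*√10/9) + 4106) = 1/(390699/95 + 4*√10/9)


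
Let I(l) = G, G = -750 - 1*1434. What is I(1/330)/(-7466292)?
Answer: 182/622191 ≈ 0.00029251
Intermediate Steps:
G = -2184 (G = -750 - 1434 = -2184)
I(l) = -2184
I(1/330)/(-7466292) = -2184/(-7466292) = -2184*(-1/7466292) = 182/622191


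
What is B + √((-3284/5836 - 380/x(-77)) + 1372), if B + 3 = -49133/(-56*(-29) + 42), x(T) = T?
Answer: -7733/238 + √17371126137057/112343 ≈ 4.6079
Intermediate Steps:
B = -7733/238 (B = -3 - 49133/(-56*(-29) + 42) = -3 - 49133/(1624 + 42) = -3 - 49133/1666 = -3 - 49133*1/1666 = -3 - 7019/238 = -7733/238 ≈ -32.492)
B + √((-3284/5836 - 380/x(-77)) + 1372) = -7733/238 + √((-3284/5836 - 380/(-77)) + 1372) = -7733/238 + √((-3284*1/5836 - 380*(-1/77)) + 1372) = -7733/238 + √((-821/1459 + 380/77) + 1372) = -7733/238 + √(491203/112343 + 1372) = -7733/238 + √(154625799/112343) = -7733/238 + √17371126137057/112343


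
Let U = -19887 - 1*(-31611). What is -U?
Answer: -11724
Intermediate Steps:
U = 11724 (U = -19887 + 31611 = 11724)
-U = -1*11724 = -11724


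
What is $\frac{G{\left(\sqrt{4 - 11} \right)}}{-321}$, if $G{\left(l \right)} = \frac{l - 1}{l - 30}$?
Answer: $- \frac{37}{291147} + \frac{29 i \sqrt{7}}{291147} \approx -0.00012708 + 0.00026353 i$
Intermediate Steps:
$G{\left(l \right)} = \frac{-1 + l}{-30 + l}$
$\frac{G{\left(\sqrt{4 - 11} \right)}}{-321} = \frac{\frac{1}{-30 + \sqrt{4 - 11}} \left(-1 + \sqrt{4 - 11}\right)}{-321} = \frac{-1 + \sqrt{-7}}{-30 + \sqrt{-7}} \left(- \frac{1}{321}\right) = \frac{-1 + i \sqrt{7}}{-30 + i \sqrt{7}} \left(- \frac{1}{321}\right) = - \frac{-1 + i \sqrt{7}}{321 \left(-30 + i \sqrt{7}\right)}$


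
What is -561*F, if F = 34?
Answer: -19074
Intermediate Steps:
-561*F = -561*34 = -19074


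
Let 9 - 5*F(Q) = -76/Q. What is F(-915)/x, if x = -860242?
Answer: -8159/3935607150 ≈ -2.0731e-6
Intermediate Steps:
F(Q) = 9/5 + 76/(5*Q) (F(Q) = 9/5 - (-76)/(5*Q) = 9/5 + 76/(5*Q))
F(-915)/x = ((1/5)*(76 + 9*(-915))/(-915))/(-860242) = ((1/5)*(-1/915)*(76 - 8235))*(-1/860242) = ((1/5)*(-1/915)*(-8159))*(-1/860242) = (8159/4575)*(-1/860242) = -8159/3935607150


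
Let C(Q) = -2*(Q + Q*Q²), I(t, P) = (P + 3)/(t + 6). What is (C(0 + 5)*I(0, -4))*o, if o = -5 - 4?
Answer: -390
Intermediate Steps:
I(t, P) = (3 + P)/(6 + t)
o = -9
C(Q) = -2*Q - 2*Q³ (C(Q) = -2*(Q + Q³) = -2*Q - 2*Q³)
(C(0 + 5)*I(0, -4))*o = ((-2*(0 + 5)*(1 + (0 + 5)²))*((3 - 4)/(6 + 0)))*(-9) = ((-2*5*(1 + 5²))*(-1/6))*(-9) = ((-2*5*(1 + 25))*((⅙)*(-1)))*(-9) = (-2*5*26*(-⅙))*(-9) = -260*(-⅙)*(-9) = (130/3)*(-9) = -390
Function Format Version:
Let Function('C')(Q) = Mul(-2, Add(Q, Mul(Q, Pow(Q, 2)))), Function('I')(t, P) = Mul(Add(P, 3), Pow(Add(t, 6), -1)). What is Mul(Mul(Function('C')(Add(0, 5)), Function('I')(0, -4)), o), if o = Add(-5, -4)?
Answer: -390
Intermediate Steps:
Function('I')(t, P) = Mul(Pow(Add(6, t), -1), Add(3, P)) (Function('I')(t, P) = Mul(Add(3, P), Pow(Add(6, t), -1)) = Mul(Pow(Add(6, t), -1), Add(3, P)))
o = -9
Function('C')(Q) = Add(Mul(-2, Q), Mul(-2, Pow(Q, 3))) (Function('C')(Q) = Mul(-2, Add(Q, Pow(Q, 3))) = Add(Mul(-2, Q), Mul(-2, Pow(Q, 3))))
Mul(Mul(Function('C')(Add(0, 5)), Function('I')(0, -4)), o) = Mul(Mul(Mul(-2, Add(0, 5), Add(1, Pow(Add(0, 5), 2))), Mul(Pow(Add(6, 0), -1), Add(3, -4))), -9) = Mul(Mul(Mul(-2, 5, Add(1, Pow(5, 2))), Mul(Pow(6, -1), -1)), -9) = Mul(Mul(Mul(-2, 5, Add(1, 25)), Mul(Rational(1, 6), -1)), -9) = Mul(Mul(Mul(-2, 5, 26), Rational(-1, 6)), -9) = Mul(Mul(-260, Rational(-1, 6)), -9) = Mul(Rational(130, 3), -9) = -390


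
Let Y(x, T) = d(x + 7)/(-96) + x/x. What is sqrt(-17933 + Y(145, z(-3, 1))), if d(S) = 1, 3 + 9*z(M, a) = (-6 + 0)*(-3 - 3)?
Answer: I*sqrt(10328838)/24 ≈ 133.91*I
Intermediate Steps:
z(M, a) = 11/3 (z(M, a) = -1/3 + ((-6 + 0)*(-3 - 3))/9 = -1/3 + (-6*(-6))/9 = -1/3 + (1/9)*36 = -1/3 + 4 = 11/3)
Y(x, T) = 95/96 (Y(x, T) = 1/(-96) + x/x = 1*(-1/96) + 1 = -1/96 + 1 = 95/96)
sqrt(-17933 + Y(145, z(-3, 1))) = sqrt(-17933 + 95/96) = sqrt(-1721473/96) = I*sqrt(10328838)/24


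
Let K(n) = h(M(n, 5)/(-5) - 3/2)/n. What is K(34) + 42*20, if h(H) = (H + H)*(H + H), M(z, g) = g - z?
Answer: 715849/850 ≈ 842.18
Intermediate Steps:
h(H) = 4*H² (h(H) = (2*H)*(2*H) = 4*H²)
K(n) = 4*(-5/2 + n/5)²/n (K(n) = (4*((5 - n)/(-5) - 3/2)²)/n = (4*((5 - n)*(-⅕) - 3*½)²)/n = (4*((-1 + n/5) - 3/2)²)/n = (4*(-5/2 + n/5)²)/n = 4*(-5/2 + n/5)²/n)
K(34) + 42*20 = (1/25)*(25 - 2*34)²/34 + 42*20 = (1/25)*(1/34)*(25 - 68)² + 840 = (1/25)*(1/34)*(-43)² + 840 = (1/25)*(1/34)*1849 + 840 = 1849/850 + 840 = 715849/850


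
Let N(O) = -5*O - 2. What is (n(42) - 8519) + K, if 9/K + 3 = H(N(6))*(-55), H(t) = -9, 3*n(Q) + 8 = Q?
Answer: -4185763/492 ≈ -8507.6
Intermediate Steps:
N(O) = -2 - 5*O
n(Q) = -8/3 + Q/3
K = 3/164 (K = 9/(-3 - 9*(-55)) = 9/(-3 + 495) = 9/492 = 9*(1/492) = 3/164 ≈ 0.018293)
(n(42) - 8519) + K = ((-8/3 + (⅓)*42) - 8519) + 3/164 = ((-8/3 + 14) - 8519) + 3/164 = (34/3 - 8519) + 3/164 = -25523/3 + 3/164 = -4185763/492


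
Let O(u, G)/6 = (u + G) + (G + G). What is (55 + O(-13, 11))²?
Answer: 30625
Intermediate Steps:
O(u, G) = 6*u + 18*G (O(u, G) = 6*((u + G) + (G + G)) = 6*((G + u) + 2*G) = 6*(u + 3*G) = 6*u + 18*G)
(55 + O(-13, 11))² = (55 + (6*(-13) + 18*11))² = (55 + (-78 + 198))² = (55 + 120)² = 175² = 30625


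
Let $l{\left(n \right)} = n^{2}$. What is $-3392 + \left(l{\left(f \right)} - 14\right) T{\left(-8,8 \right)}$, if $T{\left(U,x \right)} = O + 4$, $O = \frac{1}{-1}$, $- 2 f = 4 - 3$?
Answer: $- \frac{13733}{4} \approx -3433.3$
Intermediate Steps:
$f = - \frac{1}{2}$ ($f = - \frac{4 - 3}{2} = \left(- \frac{1}{2}\right) 1 = - \frac{1}{2} \approx -0.5$)
$O = -1$
$T{\left(U,x \right)} = 3$ ($T{\left(U,x \right)} = -1 + 4 = 3$)
$-3392 + \left(l{\left(f \right)} - 14\right) T{\left(-8,8 \right)} = -3392 + \left(\left(- \frac{1}{2}\right)^{2} - 14\right) 3 = -3392 + \left(\frac{1}{4} - 14\right) 3 = -3392 - \frac{165}{4} = - \frac{13733}{4}$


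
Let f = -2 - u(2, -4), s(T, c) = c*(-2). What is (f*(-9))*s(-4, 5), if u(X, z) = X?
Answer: -360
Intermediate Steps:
s(T, c) = -2*c
f = -4 (f = -2 - 1*2 = -2 - 2 = -4)
(f*(-9))*s(-4, 5) = (-4*(-9))*(-2*5) = 36*(-10) = -360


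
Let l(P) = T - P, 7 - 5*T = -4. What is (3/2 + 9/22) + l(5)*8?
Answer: -1127/55 ≈ -20.491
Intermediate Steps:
T = 11/5 (T = 7/5 - 1/5*(-4) = 7/5 + 4/5 = 11/5 ≈ 2.2000)
l(P) = 11/5 - P
(3/2 + 9/22) + l(5)*8 = (3/2 + 9/22) + (11/5 - 1*5)*8 = (3*(1/2) + 9*(1/22)) + (11/5 - 5)*8 = (3/2 + 9/22) - 14/5*8 = 21/11 - 112/5 = -1127/55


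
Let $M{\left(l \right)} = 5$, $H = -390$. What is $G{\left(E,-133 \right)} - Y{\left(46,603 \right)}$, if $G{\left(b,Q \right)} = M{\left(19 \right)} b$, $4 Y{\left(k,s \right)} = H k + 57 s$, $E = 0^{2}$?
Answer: $- \frac{16431}{4} \approx -4107.8$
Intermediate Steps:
$E = 0$
$Y{\left(k,s \right)} = - \frac{195 k}{2} + \frac{57 s}{4}$ ($Y{\left(k,s \right)} = \frac{- 390 k + 57 s}{4} = - \frac{195 k}{2} + \frac{57 s}{4}$)
$G{\left(b,Q \right)} = 5 b$
$G{\left(E,-133 \right)} - Y{\left(46,603 \right)} = 5 \cdot 0 - \left(\left(- \frac{195}{2}\right) 46 + \frac{57}{4} \cdot 603\right) = 0 - \left(-4485 + \frac{34371}{4}\right) = 0 - \frac{16431}{4} = - \frac{16431}{4}$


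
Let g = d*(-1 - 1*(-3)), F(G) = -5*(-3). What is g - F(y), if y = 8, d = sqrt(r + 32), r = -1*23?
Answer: -9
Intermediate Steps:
r = -23
d = 3 (d = sqrt(-23 + 32) = sqrt(9) = 3)
F(G) = 15
g = 6 (g = 3*(-1 - 1*(-3)) = 3*(-1 + 3) = 3*2 = 6)
g - F(y) = 6 - 1*15 = 6 - 15 = -9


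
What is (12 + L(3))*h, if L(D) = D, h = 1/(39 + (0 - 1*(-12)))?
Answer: 5/17 ≈ 0.29412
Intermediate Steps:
h = 1/51 (h = 1/(39 + (0 + 12)) = 1/(39 + 12) = 1/51 ≈ 0.019608)
(12 + L(3))*h = (12 + 3)*(1/51) = 15*(1/51) = 5/17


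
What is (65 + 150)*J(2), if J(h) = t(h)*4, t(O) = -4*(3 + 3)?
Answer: -20640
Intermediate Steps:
t(O) = -24 (t(O) = -4*6 = -24)
J(h) = -96 (J(h) = -24*4 = -96)
(65 + 150)*J(2) = (65 + 150)*(-96) = 215*(-96) = -20640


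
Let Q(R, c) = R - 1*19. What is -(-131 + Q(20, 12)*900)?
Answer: -769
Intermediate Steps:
Q(R, c) = -19 + R (Q(R, c) = R - 19 = -19 + R)
-(-131 + Q(20, 12)*900) = -(-131 + (-19 + 20)*900) = -(-131 + 1*900) = -(-131 + 900) = -1*769 = -769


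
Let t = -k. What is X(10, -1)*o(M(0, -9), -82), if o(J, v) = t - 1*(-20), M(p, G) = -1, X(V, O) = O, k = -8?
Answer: -28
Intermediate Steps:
t = 8 (t = -1*(-8) = 8)
o(J, v) = 28 (o(J, v) = 8 - 1*(-20) = 8 + 20 = 28)
X(10, -1)*o(M(0, -9), -82) = -1*28 = -28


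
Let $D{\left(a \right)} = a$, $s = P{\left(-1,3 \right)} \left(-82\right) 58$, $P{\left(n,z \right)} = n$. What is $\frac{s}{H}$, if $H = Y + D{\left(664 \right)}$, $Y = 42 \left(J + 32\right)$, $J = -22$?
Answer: $\frac{1189}{271} \approx 4.3875$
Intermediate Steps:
$s = 4756$ ($s = \left(-1\right) \left(-82\right) 58 = 82 \cdot 58 = 4756$)
$Y = 420$ ($Y = 42 \left(-22 + 32\right) = 42 \cdot 10 = 420$)
$H = 1084$ ($H = 420 + 664 = 1084$)
$\frac{s}{H} = \frac{4756}{1084} = 4756 \cdot \frac{1}{1084} = \frac{1189}{271}$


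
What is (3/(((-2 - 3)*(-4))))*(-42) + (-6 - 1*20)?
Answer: -323/10 ≈ -32.300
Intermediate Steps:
(3/(((-2 - 3)*(-4))))*(-42) + (-6 - 1*20) = (3/((-5*(-4))))*(-42) + (-6 - 20) = (3/20)*(-42) - 26 = -63/10 - 26 = -323/10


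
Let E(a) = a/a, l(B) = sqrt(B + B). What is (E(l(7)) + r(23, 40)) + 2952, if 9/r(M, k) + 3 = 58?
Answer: 162424/55 ≈ 2953.2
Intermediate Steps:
l(B) = sqrt(2)*sqrt(B) (l(B) = sqrt(2*B) = sqrt(2)*sqrt(B))
E(a) = 1
r(M, k) = 9/55 (r(M, k) = 9/(-3 + 58) = 9/55)
(E(l(7)) + r(23, 40)) + 2952 = (1 + 9/55) + 2952 = 64/55 + 2952 = 162424/55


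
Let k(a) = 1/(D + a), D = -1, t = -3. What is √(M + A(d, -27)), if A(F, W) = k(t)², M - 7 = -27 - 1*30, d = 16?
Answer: I*√799/4 ≈ 7.0667*I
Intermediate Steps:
M = -50 (M = 7 + (-27 - 1*30) = 7 + (-27 - 30) = 7 - 57 = -50)
k(a) = 1/(-1 + a)
A(F, W) = 1/16 (A(F, W) = (1/(-1 - 3))² = (1/(-4))² = (-¼)² = 1/16)
√(M + A(d, -27)) = √(-50 + 1/16) = √(-799/16) = I*√799/4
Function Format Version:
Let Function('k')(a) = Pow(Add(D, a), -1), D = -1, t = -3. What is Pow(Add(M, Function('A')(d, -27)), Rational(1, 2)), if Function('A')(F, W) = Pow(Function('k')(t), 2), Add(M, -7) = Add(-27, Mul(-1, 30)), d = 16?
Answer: Mul(Rational(1, 4), I, Pow(799, Rational(1, 2))) ≈ Mul(7.0667, I)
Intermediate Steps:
M = -50 (M = Add(7, Add(-27, Mul(-1, 30))) = Add(7, Add(-27, -30)) = Add(7, -57) = -50)
Function('k')(a) = Pow(Add(-1, a), -1)
Function('A')(F, W) = Rational(1, 16) (Function('A')(F, W) = Pow(Pow(Add(-1, -3), -1), 2) = Pow(Pow(-4, -1), 2) = Pow(Rational(-1, 4), 2) = Rational(1, 16))
Pow(Add(M, Function('A')(d, -27)), Rational(1, 2)) = Pow(Add(-50, Rational(1, 16)), Rational(1, 2)) = Pow(Rational(-799, 16), Rational(1, 2)) = Mul(Rational(1, 4), I, Pow(799, Rational(1, 2)))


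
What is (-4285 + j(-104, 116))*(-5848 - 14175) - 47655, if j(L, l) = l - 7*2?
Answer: 83708554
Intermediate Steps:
j(L, l) = -14 + l (j(L, l) = l - 14 = -14 + l)
(-4285 + j(-104, 116))*(-5848 - 14175) - 47655 = (-4285 + (-14 + 116))*(-5848 - 14175) - 47655 = (-4285 + 102)*(-20023) - 47655 = -4183*(-20023) - 47655 = 83756209 - 47655 = 83708554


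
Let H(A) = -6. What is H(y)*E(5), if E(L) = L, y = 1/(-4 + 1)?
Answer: -30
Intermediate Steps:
y = -1/3 (y = 1/(-3) = -1/3 ≈ -0.33333)
H(y)*E(5) = -6*5 = -30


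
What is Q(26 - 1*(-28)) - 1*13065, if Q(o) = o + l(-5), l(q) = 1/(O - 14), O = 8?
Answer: -78067/6 ≈ -13011.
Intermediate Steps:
l(q) = -⅙ (l(q) = 1/(8 - 14) = 1/(-6) = -⅙)
Q(o) = -⅙ + o (Q(o) = o - ⅙ = -⅙ + o)
Q(26 - 1*(-28)) - 1*13065 = (-⅙ + (26 - 1*(-28))) - 1*13065 = (-⅙ + (26 + 28)) - 13065 = (-⅙ + 54) - 13065 = 323/6 - 13065 = -78067/6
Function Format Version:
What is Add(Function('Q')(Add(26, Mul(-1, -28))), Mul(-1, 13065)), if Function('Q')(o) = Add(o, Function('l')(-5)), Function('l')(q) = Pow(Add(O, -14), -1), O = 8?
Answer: Rational(-78067, 6) ≈ -13011.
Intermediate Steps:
Function('l')(q) = Rational(-1, 6) (Function('l')(q) = Pow(Add(8, -14), -1) = Pow(-6, -1) = Rational(-1, 6))
Function('Q')(o) = Add(Rational(-1, 6), o) (Function('Q')(o) = Add(o, Rational(-1, 6)) = Add(Rational(-1, 6), o))
Add(Function('Q')(Add(26, Mul(-1, -28))), Mul(-1, 13065)) = Add(Add(Rational(-1, 6), Add(26, Mul(-1, -28))), Mul(-1, 13065)) = Add(Add(Rational(-1, 6), Add(26, 28)), -13065) = Add(Add(Rational(-1, 6), 54), -13065) = Add(Rational(323, 6), -13065) = Rational(-78067, 6)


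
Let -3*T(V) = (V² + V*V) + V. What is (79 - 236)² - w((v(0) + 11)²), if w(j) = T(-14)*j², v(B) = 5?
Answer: 8282185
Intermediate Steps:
T(V) = -2*V²/3 - V/3 (T(V) = -((V² + V*V) + V)/3 = -((V² + V²) + V)/3 = -(2*V² + V)/3 = -(V + 2*V²)/3 = -2*V²/3 - V/3)
w(j) = -126*j² (w(j) = (-⅓*(-14)*(1 + 2*(-14)))*j² = (-⅓*(-14)*(1 - 28))*j² = (-⅓*(-14)*(-27))*j² = -126*j²)
(79 - 236)² - w((v(0) + 11)²) = (79 - 236)² - (-126)*((5 + 11)²)² = (-157)² - (-126)*(16²)² = 24649 - (-126)*256² = 24649 - (-126)*65536 = 24649 - 1*(-8257536) = 24649 + 8257536 = 8282185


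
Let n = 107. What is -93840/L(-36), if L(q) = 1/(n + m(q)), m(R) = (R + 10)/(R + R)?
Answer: -30224300/3 ≈ -1.0075e+7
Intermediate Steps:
m(R) = (10 + R)/(2*R) (m(R) = (10 + R)/((2*R)) = (10 + R)*(1/(2*R)) = (10 + R)/(2*R))
L(q) = 1/(107 + (10 + q)/(2*q))
-93840/L(-36) = -93840/((⅖)*(-36)/(2 + 43*(-36))) = -93840/((⅖)*(-36)/(2 - 1548)) = -93840/((⅖)*(-36)/(-1546)) = -93840/((⅖)*(-36)*(-1/1546)) = -93840/36/3865 = -93840*3865/36 = -30224300/3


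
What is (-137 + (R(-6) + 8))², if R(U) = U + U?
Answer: 19881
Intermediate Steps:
R(U) = 2*U
(-137 + (R(-6) + 8))² = (-137 + (2*(-6) + 8))² = (-137 + (-12 + 8))² = (-137 - 4)² = (-141)² = 19881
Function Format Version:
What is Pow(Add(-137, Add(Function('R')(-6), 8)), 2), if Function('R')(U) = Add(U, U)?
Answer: 19881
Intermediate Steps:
Function('R')(U) = Mul(2, U)
Pow(Add(-137, Add(Function('R')(-6), 8)), 2) = Pow(Add(-137, Add(Mul(2, -6), 8)), 2) = Pow(Add(-137, Add(-12, 8)), 2) = Pow(Add(-137, -4), 2) = Pow(-141, 2) = 19881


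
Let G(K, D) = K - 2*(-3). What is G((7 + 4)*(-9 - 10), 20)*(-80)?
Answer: 16240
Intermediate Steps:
G(K, D) = 6 + K (G(K, D) = K + 6 = 6 + K)
G((7 + 4)*(-9 - 10), 20)*(-80) = (6 + (7 + 4)*(-9 - 10))*(-80) = (6 + 11*(-19))*(-80) = (6 - 209)*(-80) = -203*(-80) = 16240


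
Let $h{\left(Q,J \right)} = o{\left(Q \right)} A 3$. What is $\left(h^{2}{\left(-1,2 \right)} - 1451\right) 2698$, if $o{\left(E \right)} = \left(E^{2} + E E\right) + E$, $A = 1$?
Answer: $-3890516$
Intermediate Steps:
$o{\left(E \right)} = E + 2 E^{2}$ ($o{\left(E \right)} = \left(E^{2} + E^{2}\right) + E = 2 E^{2} + E = E + 2 E^{2}$)
$h{\left(Q,J \right)} = 3 Q \left(1 + 2 Q\right)$ ($h{\left(Q,J \right)} = Q \left(1 + 2 Q\right) 1 \cdot 3 = Q \left(1 + 2 Q\right) 3 = 3 Q \left(1 + 2 Q\right)$)
$\left(h^{2}{\left(-1,2 \right)} - 1451\right) 2698 = \left(\left(3 \left(-1\right) \left(1 + 2 \left(-1\right)\right)\right)^{2} - 1451\right) 2698 = \left(\left(3 \left(-1\right) \left(1 - 2\right)\right)^{2} - 1451\right) 2698 = \left(\left(3 \left(-1\right) \left(-1\right)\right)^{2} - 1451\right) 2698 = \left(3^{2} - 1451\right) 2698 = \left(9 - 1451\right) 2698 = \left(-1442\right) 2698 = -3890516$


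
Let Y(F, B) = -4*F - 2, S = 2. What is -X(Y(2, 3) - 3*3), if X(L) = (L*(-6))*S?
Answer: -228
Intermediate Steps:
Y(F, B) = -2 - 4*F
X(L) = -12*L (X(L) = (L*(-6))*2 = -6*L*2 = -12*L)
-X(Y(2, 3) - 3*3) = -(-12)*((-2 - 4*2) - 3*3) = -(-12)*((-2 - 8) - 9) = -(-12)*(-10 - 9) = -(-12)*(-19) = -1*228 = -228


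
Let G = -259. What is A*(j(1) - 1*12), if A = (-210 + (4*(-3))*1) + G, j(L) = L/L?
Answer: 5291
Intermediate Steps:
j(L) = 1
A = -481 (A = (-210 + (4*(-3))*1) - 259 = (-210 - 12*1) - 259 = (-210 - 12) - 259 = -222 - 259 = -481)
A*(j(1) - 1*12) = -481*(1 - 1*12) = -481*(1 - 12) = -481*(-11) = 5291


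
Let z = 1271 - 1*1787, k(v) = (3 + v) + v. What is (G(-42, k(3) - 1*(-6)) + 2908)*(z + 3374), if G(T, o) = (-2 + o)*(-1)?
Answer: 8273910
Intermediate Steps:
k(v) = 3 + 2*v
z = -516 (z = 1271 - 1787 = -516)
G(T, o) = 2 - o
(G(-42, k(3) - 1*(-6)) + 2908)*(z + 3374) = ((2 - ((3 + 2*3) - 1*(-6))) + 2908)*(-516 + 3374) = ((2 - ((3 + 6) + 6)) + 2908)*2858 = ((2 - (9 + 6)) + 2908)*2858 = ((2 - 1*15) + 2908)*2858 = ((2 - 15) + 2908)*2858 = (-13 + 2908)*2858 = 2895*2858 = 8273910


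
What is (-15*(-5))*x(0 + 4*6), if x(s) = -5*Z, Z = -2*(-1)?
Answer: -750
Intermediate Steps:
Z = 2
x(s) = -10 (x(s) = -5*2 = -10)
(-15*(-5))*x(0 + 4*6) = -15*(-5)*(-10) = 75*(-10) = -750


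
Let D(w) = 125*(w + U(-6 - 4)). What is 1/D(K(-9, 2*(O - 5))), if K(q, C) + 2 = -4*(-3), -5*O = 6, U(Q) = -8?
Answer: 1/250 ≈ 0.0040000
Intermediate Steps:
O = -6/5 (O = -⅕*6 = -6/5 ≈ -1.2000)
K(q, C) = 10 (K(q, C) = -2 - 4*(-3) = -2 + 12 = 10)
D(w) = -1000 + 125*w (D(w) = 125*(w - 8) = 125*(-8 + w) = -1000 + 125*w)
1/D(K(-9, 2*(O - 5))) = 1/(-1000 + 125*10) = 1/(-1000 + 1250) = 1/250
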